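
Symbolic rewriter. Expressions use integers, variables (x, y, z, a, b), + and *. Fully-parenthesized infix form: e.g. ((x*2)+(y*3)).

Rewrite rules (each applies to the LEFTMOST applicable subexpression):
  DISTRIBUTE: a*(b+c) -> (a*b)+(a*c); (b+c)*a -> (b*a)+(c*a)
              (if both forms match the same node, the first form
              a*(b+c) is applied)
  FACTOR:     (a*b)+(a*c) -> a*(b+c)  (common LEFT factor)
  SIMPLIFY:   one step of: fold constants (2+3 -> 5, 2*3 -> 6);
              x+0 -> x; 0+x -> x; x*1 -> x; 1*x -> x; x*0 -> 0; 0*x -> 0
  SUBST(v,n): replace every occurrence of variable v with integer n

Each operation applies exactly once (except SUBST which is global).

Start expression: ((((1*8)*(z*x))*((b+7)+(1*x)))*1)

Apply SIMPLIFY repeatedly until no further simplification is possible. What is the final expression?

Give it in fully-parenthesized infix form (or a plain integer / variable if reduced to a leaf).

Start: ((((1*8)*(z*x))*((b+7)+(1*x)))*1)
Step 1: at root: ((((1*8)*(z*x))*((b+7)+(1*x)))*1) -> (((1*8)*(z*x))*((b+7)+(1*x))); overall: ((((1*8)*(z*x))*((b+7)+(1*x)))*1) -> (((1*8)*(z*x))*((b+7)+(1*x)))
Step 2: at LL: (1*8) -> 8; overall: (((1*8)*(z*x))*((b+7)+(1*x))) -> ((8*(z*x))*((b+7)+(1*x)))
Step 3: at RR: (1*x) -> x; overall: ((8*(z*x))*((b+7)+(1*x))) -> ((8*(z*x))*((b+7)+x))
Fixed point: ((8*(z*x))*((b+7)+x))

Answer: ((8*(z*x))*((b+7)+x))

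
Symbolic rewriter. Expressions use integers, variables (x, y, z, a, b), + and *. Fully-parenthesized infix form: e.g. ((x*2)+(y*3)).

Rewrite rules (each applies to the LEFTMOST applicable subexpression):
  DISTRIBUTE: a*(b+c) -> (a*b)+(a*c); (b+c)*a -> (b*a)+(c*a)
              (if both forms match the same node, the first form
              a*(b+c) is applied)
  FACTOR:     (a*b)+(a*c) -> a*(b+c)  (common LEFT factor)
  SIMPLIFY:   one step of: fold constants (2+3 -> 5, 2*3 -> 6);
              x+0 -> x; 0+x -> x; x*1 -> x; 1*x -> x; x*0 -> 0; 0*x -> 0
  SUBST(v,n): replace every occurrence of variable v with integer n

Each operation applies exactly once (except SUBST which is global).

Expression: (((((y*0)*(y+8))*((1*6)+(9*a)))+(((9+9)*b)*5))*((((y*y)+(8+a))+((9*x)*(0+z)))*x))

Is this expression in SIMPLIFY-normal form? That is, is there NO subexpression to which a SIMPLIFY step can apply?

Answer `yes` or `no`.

Answer: no

Derivation:
Expression: (((((y*0)*(y+8))*((1*6)+(9*a)))+(((9+9)*b)*5))*((((y*y)+(8+a))+((9*x)*(0+z)))*x))
Scanning for simplifiable subexpressions (pre-order)...
  at root: (((((y*0)*(y+8))*((1*6)+(9*a)))+(((9+9)*b)*5))*((((y*y)+(8+a))+((9*x)*(0+z)))*x)) (not simplifiable)
  at L: ((((y*0)*(y+8))*((1*6)+(9*a)))+(((9+9)*b)*5)) (not simplifiable)
  at LL: (((y*0)*(y+8))*((1*6)+(9*a))) (not simplifiable)
  at LLL: ((y*0)*(y+8)) (not simplifiable)
  at LLLL: (y*0) (SIMPLIFIABLE)
  at LLLR: (y+8) (not simplifiable)
  at LLR: ((1*6)+(9*a)) (not simplifiable)
  at LLRL: (1*6) (SIMPLIFIABLE)
  at LLRR: (9*a) (not simplifiable)
  at LR: (((9+9)*b)*5) (not simplifiable)
  at LRL: ((9+9)*b) (not simplifiable)
  at LRLL: (9+9) (SIMPLIFIABLE)
  at R: ((((y*y)+(8+a))+((9*x)*(0+z)))*x) (not simplifiable)
  at RL: (((y*y)+(8+a))+((9*x)*(0+z))) (not simplifiable)
  at RLL: ((y*y)+(8+a)) (not simplifiable)
  at RLLL: (y*y) (not simplifiable)
  at RLLR: (8+a) (not simplifiable)
  at RLR: ((9*x)*(0+z)) (not simplifiable)
  at RLRL: (9*x) (not simplifiable)
  at RLRR: (0+z) (SIMPLIFIABLE)
Found simplifiable subexpr at path LLLL: (y*0)
One SIMPLIFY step would give: ((((0*(y+8))*((1*6)+(9*a)))+(((9+9)*b)*5))*((((y*y)+(8+a))+((9*x)*(0+z)))*x))
-> NOT in normal form.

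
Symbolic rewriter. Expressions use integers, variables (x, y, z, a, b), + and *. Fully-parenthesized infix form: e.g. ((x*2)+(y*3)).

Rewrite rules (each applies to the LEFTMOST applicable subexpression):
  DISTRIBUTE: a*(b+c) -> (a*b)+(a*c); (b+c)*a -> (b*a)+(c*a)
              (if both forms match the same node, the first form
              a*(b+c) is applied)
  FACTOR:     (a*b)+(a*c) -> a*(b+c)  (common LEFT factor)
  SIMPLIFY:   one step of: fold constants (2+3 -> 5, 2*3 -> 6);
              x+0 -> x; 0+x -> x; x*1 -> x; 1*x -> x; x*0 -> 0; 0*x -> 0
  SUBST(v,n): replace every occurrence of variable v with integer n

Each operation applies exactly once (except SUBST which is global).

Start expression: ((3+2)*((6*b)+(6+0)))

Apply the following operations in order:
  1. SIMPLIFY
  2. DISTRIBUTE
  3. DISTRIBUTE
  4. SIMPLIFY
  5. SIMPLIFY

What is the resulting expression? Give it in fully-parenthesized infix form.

Answer: ((5*(6*b))+(30+0))

Derivation:
Start: ((3+2)*((6*b)+(6+0)))
Apply SIMPLIFY at L (target: (3+2)): ((3+2)*((6*b)+(6+0))) -> (5*((6*b)+(6+0)))
Apply DISTRIBUTE at root (target: (5*((6*b)+(6+0)))): (5*((6*b)+(6+0))) -> ((5*(6*b))+(5*(6+0)))
Apply DISTRIBUTE at R (target: (5*(6+0))): ((5*(6*b))+(5*(6+0))) -> ((5*(6*b))+((5*6)+(5*0)))
Apply SIMPLIFY at RL (target: (5*6)): ((5*(6*b))+((5*6)+(5*0))) -> ((5*(6*b))+(30+(5*0)))
Apply SIMPLIFY at RR (target: (5*0)): ((5*(6*b))+(30+(5*0))) -> ((5*(6*b))+(30+0))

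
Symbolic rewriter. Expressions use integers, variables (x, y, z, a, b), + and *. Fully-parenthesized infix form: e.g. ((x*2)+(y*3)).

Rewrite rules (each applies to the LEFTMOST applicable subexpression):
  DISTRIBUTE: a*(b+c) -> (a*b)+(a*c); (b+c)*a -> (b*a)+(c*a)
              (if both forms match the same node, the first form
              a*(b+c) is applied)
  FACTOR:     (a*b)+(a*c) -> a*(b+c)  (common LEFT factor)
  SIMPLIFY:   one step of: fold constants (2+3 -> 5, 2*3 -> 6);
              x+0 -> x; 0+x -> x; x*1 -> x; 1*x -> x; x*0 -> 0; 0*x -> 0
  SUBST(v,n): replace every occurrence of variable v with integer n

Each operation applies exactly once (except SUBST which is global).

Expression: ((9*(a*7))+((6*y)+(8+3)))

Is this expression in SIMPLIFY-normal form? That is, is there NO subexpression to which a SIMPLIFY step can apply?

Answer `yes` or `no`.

Expression: ((9*(a*7))+((6*y)+(8+3)))
Scanning for simplifiable subexpressions (pre-order)...
  at root: ((9*(a*7))+((6*y)+(8+3))) (not simplifiable)
  at L: (9*(a*7)) (not simplifiable)
  at LR: (a*7) (not simplifiable)
  at R: ((6*y)+(8+3)) (not simplifiable)
  at RL: (6*y) (not simplifiable)
  at RR: (8+3) (SIMPLIFIABLE)
Found simplifiable subexpr at path RR: (8+3)
One SIMPLIFY step would give: ((9*(a*7))+((6*y)+11))
-> NOT in normal form.

Answer: no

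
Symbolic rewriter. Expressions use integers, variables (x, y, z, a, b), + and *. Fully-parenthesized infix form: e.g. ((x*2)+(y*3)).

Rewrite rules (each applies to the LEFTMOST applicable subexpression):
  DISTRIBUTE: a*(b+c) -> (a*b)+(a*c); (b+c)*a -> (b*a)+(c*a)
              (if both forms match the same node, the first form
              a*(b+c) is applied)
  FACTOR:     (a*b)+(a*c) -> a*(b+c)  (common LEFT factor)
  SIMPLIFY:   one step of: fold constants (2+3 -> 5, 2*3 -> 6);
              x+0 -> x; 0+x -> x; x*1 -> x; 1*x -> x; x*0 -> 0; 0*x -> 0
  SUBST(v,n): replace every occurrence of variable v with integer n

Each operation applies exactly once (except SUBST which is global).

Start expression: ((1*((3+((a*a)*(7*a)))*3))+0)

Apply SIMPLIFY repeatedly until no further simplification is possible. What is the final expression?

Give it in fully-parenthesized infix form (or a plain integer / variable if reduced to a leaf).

Answer: ((3+((a*a)*(7*a)))*3)

Derivation:
Start: ((1*((3+((a*a)*(7*a)))*3))+0)
Step 1: at root: ((1*((3+((a*a)*(7*a)))*3))+0) -> (1*((3+((a*a)*(7*a)))*3)); overall: ((1*((3+((a*a)*(7*a)))*3))+0) -> (1*((3+((a*a)*(7*a)))*3))
Step 2: at root: (1*((3+((a*a)*(7*a)))*3)) -> ((3+((a*a)*(7*a)))*3); overall: (1*((3+((a*a)*(7*a)))*3)) -> ((3+((a*a)*(7*a)))*3)
Fixed point: ((3+((a*a)*(7*a)))*3)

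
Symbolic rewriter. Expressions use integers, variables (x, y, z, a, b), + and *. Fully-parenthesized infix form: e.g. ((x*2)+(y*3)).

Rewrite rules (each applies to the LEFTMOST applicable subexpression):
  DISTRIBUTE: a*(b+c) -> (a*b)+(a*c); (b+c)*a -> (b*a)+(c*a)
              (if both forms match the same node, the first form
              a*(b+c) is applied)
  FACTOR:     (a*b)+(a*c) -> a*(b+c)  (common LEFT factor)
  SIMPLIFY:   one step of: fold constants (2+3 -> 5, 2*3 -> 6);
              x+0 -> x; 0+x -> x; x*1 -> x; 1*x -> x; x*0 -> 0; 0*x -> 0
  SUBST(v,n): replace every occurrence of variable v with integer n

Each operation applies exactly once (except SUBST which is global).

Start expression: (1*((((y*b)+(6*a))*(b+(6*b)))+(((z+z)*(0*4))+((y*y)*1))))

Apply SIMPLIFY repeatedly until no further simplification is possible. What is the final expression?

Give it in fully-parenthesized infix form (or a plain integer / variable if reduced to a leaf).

Start: (1*((((y*b)+(6*a))*(b+(6*b)))+(((z+z)*(0*4))+((y*y)*1))))
Step 1: at root: (1*((((y*b)+(6*a))*(b+(6*b)))+(((z+z)*(0*4))+((y*y)*1)))) -> ((((y*b)+(6*a))*(b+(6*b)))+(((z+z)*(0*4))+((y*y)*1))); overall: (1*((((y*b)+(6*a))*(b+(6*b)))+(((z+z)*(0*4))+((y*y)*1)))) -> ((((y*b)+(6*a))*(b+(6*b)))+(((z+z)*(0*4))+((y*y)*1)))
Step 2: at RLR: (0*4) -> 0; overall: ((((y*b)+(6*a))*(b+(6*b)))+(((z+z)*(0*4))+((y*y)*1))) -> ((((y*b)+(6*a))*(b+(6*b)))+(((z+z)*0)+((y*y)*1)))
Step 3: at RL: ((z+z)*0) -> 0; overall: ((((y*b)+(6*a))*(b+(6*b)))+(((z+z)*0)+((y*y)*1))) -> ((((y*b)+(6*a))*(b+(6*b)))+(0+((y*y)*1)))
Step 4: at R: (0+((y*y)*1)) -> ((y*y)*1); overall: ((((y*b)+(6*a))*(b+(6*b)))+(0+((y*y)*1))) -> ((((y*b)+(6*a))*(b+(6*b)))+((y*y)*1))
Step 5: at R: ((y*y)*1) -> (y*y); overall: ((((y*b)+(6*a))*(b+(6*b)))+((y*y)*1)) -> ((((y*b)+(6*a))*(b+(6*b)))+(y*y))
Fixed point: ((((y*b)+(6*a))*(b+(6*b)))+(y*y))

Answer: ((((y*b)+(6*a))*(b+(6*b)))+(y*y))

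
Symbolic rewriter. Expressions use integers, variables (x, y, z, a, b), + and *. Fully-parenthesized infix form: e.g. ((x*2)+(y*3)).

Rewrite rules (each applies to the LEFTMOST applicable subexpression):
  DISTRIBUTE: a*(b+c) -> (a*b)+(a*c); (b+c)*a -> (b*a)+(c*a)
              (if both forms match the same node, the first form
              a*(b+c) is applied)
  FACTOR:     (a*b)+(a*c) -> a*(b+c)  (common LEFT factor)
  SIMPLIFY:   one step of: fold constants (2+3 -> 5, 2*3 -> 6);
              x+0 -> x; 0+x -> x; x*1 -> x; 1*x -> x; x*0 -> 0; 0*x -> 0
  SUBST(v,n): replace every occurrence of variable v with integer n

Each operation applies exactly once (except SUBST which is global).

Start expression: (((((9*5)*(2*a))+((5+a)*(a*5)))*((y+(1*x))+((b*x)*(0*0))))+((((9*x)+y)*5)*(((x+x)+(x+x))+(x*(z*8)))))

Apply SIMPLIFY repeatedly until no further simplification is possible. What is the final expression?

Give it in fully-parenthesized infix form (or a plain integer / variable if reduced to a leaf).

Answer: ((((45*(2*a))+((5+a)*(a*5)))*(y+x))+((((9*x)+y)*5)*(((x+x)+(x+x))+(x*(z*8)))))

Derivation:
Start: (((((9*5)*(2*a))+((5+a)*(a*5)))*((y+(1*x))+((b*x)*(0*0))))+((((9*x)+y)*5)*(((x+x)+(x+x))+(x*(z*8)))))
Step 1: at LLLL: (9*5) -> 45; overall: (((((9*5)*(2*a))+((5+a)*(a*5)))*((y+(1*x))+((b*x)*(0*0))))+((((9*x)+y)*5)*(((x+x)+(x+x))+(x*(z*8))))) -> ((((45*(2*a))+((5+a)*(a*5)))*((y+(1*x))+((b*x)*(0*0))))+((((9*x)+y)*5)*(((x+x)+(x+x))+(x*(z*8)))))
Step 2: at LRLR: (1*x) -> x; overall: ((((45*(2*a))+((5+a)*(a*5)))*((y+(1*x))+((b*x)*(0*0))))+((((9*x)+y)*5)*(((x+x)+(x+x))+(x*(z*8))))) -> ((((45*(2*a))+((5+a)*(a*5)))*((y+x)+((b*x)*(0*0))))+((((9*x)+y)*5)*(((x+x)+(x+x))+(x*(z*8)))))
Step 3: at LRRR: (0*0) -> 0; overall: ((((45*(2*a))+((5+a)*(a*5)))*((y+x)+((b*x)*(0*0))))+((((9*x)+y)*5)*(((x+x)+(x+x))+(x*(z*8))))) -> ((((45*(2*a))+((5+a)*(a*5)))*((y+x)+((b*x)*0)))+((((9*x)+y)*5)*(((x+x)+(x+x))+(x*(z*8)))))
Step 4: at LRR: ((b*x)*0) -> 0; overall: ((((45*(2*a))+((5+a)*(a*5)))*((y+x)+((b*x)*0)))+((((9*x)+y)*5)*(((x+x)+(x+x))+(x*(z*8))))) -> ((((45*(2*a))+((5+a)*(a*5)))*((y+x)+0))+((((9*x)+y)*5)*(((x+x)+(x+x))+(x*(z*8)))))
Step 5: at LR: ((y+x)+0) -> (y+x); overall: ((((45*(2*a))+((5+a)*(a*5)))*((y+x)+0))+((((9*x)+y)*5)*(((x+x)+(x+x))+(x*(z*8))))) -> ((((45*(2*a))+((5+a)*(a*5)))*(y+x))+((((9*x)+y)*5)*(((x+x)+(x+x))+(x*(z*8)))))
Fixed point: ((((45*(2*a))+((5+a)*(a*5)))*(y+x))+((((9*x)+y)*5)*(((x+x)+(x+x))+(x*(z*8)))))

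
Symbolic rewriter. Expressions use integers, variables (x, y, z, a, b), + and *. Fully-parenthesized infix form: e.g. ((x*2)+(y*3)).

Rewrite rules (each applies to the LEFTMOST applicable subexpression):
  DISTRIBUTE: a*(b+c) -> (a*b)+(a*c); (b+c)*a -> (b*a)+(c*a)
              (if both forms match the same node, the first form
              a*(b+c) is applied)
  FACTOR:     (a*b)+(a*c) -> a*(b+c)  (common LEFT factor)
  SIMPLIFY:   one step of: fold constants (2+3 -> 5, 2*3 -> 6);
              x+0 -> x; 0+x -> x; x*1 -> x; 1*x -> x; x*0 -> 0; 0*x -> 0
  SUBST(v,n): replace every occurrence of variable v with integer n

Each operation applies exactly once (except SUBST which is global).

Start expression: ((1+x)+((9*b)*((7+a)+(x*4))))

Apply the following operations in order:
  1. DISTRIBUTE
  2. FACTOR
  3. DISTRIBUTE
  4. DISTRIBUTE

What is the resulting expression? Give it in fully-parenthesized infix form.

Start: ((1+x)+((9*b)*((7+a)+(x*4))))
Apply DISTRIBUTE at R (target: ((9*b)*((7+a)+(x*4)))): ((1+x)+((9*b)*((7+a)+(x*4)))) -> ((1+x)+(((9*b)*(7+a))+((9*b)*(x*4))))
Apply FACTOR at R (target: (((9*b)*(7+a))+((9*b)*(x*4)))): ((1+x)+(((9*b)*(7+a))+((9*b)*(x*4)))) -> ((1+x)+((9*b)*((7+a)+(x*4))))
Apply DISTRIBUTE at R (target: ((9*b)*((7+a)+(x*4)))): ((1+x)+((9*b)*((7+a)+(x*4)))) -> ((1+x)+(((9*b)*(7+a))+((9*b)*(x*4))))
Apply DISTRIBUTE at RL (target: ((9*b)*(7+a))): ((1+x)+(((9*b)*(7+a))+((9*b)*(x*4)))) -> ((1+x)+((((9*b)*7)+((9*b)*a))+((9*b)*(x*4))))

Answer: ((1+x)+((((9*b)*7)+((9*b)*a))+((9*b)*(x*4))))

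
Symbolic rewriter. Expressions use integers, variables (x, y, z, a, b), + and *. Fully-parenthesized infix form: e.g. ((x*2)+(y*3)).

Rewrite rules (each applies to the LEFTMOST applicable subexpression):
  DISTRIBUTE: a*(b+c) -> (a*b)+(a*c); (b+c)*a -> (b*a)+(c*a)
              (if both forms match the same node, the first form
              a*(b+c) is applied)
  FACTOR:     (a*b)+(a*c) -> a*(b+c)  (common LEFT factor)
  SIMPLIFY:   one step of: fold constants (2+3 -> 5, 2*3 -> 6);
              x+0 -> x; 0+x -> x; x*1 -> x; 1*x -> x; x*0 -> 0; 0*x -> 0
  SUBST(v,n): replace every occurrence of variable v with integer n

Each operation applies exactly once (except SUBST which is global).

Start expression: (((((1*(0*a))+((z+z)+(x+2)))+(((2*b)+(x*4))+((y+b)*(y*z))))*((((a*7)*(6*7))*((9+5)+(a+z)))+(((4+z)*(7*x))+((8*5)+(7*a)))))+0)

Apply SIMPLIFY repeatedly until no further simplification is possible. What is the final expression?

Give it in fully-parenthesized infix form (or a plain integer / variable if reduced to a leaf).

Start: (((((1*(0*a))+((z+z)+(x+2)))+(((2*b)+(x*4))+((y+b)*(y*z))))*((((a*7)*(6*7))*((9+5)+(a+z)))+(((4+z)*(7*x))+((8*5)+(7*a)))))+0)
Step 1: at root: (((((1*(0*a))+((z+z)+(x+2)))+(((2*b)+(x*4))+((y+b)*(y*z))))*((((a*7)*(6*7))*((9+5)+(a+z)))+(((4+z)*(7*x))+((8*5)+(7*a)))))+0) -> ((((1*(0*a))+((z+z)+(x+2)))+(((2*b)+(x*4))+((y+b)*(y*z))))*((((a*7)*(6*7))*((9+5)+(a+z)))+(((4+z)*(7*x))+((8*5)+(7*a))))); overall: (((((1*(0*a))+((z+z)+(x+2)))+(((2*b)+(x*4))+((y+b)*(y*z))))*((((a*7)*(6*7))*((9+5)+(a+z)))+(((4+z)*(7*x))+((8*5)+(7*a)))))+0) -> ((((1*(0*a))+((z+z)+(x+2)))+(((2*b)+(x*4))+((y+b)*(y*z))))*((((a*7)*(6*7))*((9+5)+(a+z)))+(((4+z)*(7*x))+((8*5)+(7*a)))))
Step 2: at LLL: (1*(0*a)) -> (0*a); overall: ((((1*(0*a))+((z+z)+(x+2)))+(((2*b)+(x*4))+((y+b)*(y*z))))*((((a*7)*(6*7))*((9+5)+(a+z)))+(((4+z)*(7*x))+((8*5)+(7*a))))) -> ((((0*a)+((z+z)+(x+2)))+(((2*b)+(x*4))+((y+b)*(y*z))))*((((a*7)*(6*7))*((9+5)+(a+z)))+(((4+z)*(7*x))+((8*5)+(7*a)))))
Step 3: at LLL: (0*a) -> 0; overall: ((((0*a)+((z+z)+(x+2)))+(((2*b)+(x*4))+((y+b)*(y*z))))*((((a*7)*(6*7))*((9+5)+(a+z)))+(((4+z)*(7*x))+((8*5)+(7*a))))) -> (((0+((z+z)+(x+2)))+(((2*b)+(x*4))+((y+b)*(y*z))))*((((a*7)*(6*7))*((9+5)+(a+z)))+(((4+z)*(7*x))+((8*5)+(7*a)))))
Step 4: at LL: (0+((z+z)+(x+2))) -> ((z+z)+(x+2)); overall: (((0+((z+z)+(x+2)))+(((2*b)+(x*4))+((y+b)*(y*z))))*((((a*7)*(6*7))*((9+5)+(a+z)))+(((4+z)*(7*x))+((8*5)+(7*a))))) -> ((((z+z)+(x+2))+(((2*b)+(x*4))+((y+b)*(y*z))))*((((a*7)*(6*7))*((9+5)+(a+z)))+(((4+z)*(7*x))+((8*5)+(7*a)))))
Step 5: at RLLR: (6*7) -> 42; overall: ((((z+z)+(x+2))+(((2*b)+(x*4))+((y+b)*(y*z))))*((((a*7)*(6*7))*((9+5)+(a+z)))+(((4+z)*(7*x))+((8*5)+(7*a))))) -> ((((z+z)+(x+2))+(((2*b)+(x*4))+((y+b)*(y*z))))*((((a*7)*42)*((9+5)+(a+z)))+(((4+z)*(7*x))+((8*5)+(7*a)))))
Step 6: at RLRL: (9+5) -> 14; overall: ((((z+z)+(x+2))+(((2*b)+(x*4))+((y+b)*(y*z))))*((((a*7)*42)*((9+5)+(a+z)))+(((4+z)*(7*x))+((8*5)+(7*a))))) -> ((((z+z)+(x+2))+(((2*b)+(x*4))+((y+b)*(y*z))))*((((a*7)*42)*(14+(a+z)))+(((4+z)*(7*x))+((8*5)+(7*a)))))
Step 7: at RRRL: (8*5) -> 40; overall: ((((z+z)+(x+2))+(((2*b)+(x*4))+((y+b)*(y*z))))*((((a*7)*42)*(14+(a+z)))+(((4+z)*(7*x))+((8*5)+(7*a))))) -> ((((z+z)+(x+2))+(((2*b)+(x*4))+((y+b)*(y*z))))*((((a*7)*42)*(14+(a+z)))+(((4+z)*(7*x))+(40+(7*a)))))
Fixed point: ((((z+z)+(x+2))+(((2*b)+(x*4))+((y+b)*(y*z))))*((((a*7)*42)*(14+(a+z)))+(((4+z)*(7*x))+(40+(7*a)))))

Answer: ((((z+z)+(x+2))+(((2*b)+(x*4))+((y+b)*(y*z))))*((((a*7)*42)*(14+(a+z)))+(((4+z)*(7*x))+(40+(7*a)))))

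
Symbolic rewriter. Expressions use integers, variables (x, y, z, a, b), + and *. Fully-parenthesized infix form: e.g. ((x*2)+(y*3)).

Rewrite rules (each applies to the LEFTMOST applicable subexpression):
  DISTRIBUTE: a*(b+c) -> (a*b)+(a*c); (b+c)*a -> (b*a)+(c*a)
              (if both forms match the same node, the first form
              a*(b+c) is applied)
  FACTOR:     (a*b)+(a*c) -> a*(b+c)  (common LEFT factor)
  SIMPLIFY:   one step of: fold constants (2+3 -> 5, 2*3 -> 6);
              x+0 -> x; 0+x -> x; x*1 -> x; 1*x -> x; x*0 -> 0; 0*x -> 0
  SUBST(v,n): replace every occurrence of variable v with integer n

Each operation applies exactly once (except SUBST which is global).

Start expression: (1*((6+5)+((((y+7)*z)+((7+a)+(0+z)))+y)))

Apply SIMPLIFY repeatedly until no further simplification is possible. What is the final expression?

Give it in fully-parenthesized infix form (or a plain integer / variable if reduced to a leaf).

Answer: (11+((((y+7)*z)+((7+a)+z))+y))

Derivation:
Start: (1*((6+5)+((((y+7)*z)+((7+a)+(0+z)))+y)))
Step 1: at root: (1*((6+5)+((((y+7)*z)+((7+a)+(0+z)))+y))) -> ((6+5)+((((y+7)*z)+((7+a)+(0+z)))+y)); overall: (1*((6+5)+((((y+7)*z)+((7+a)+(0+z)))+y))) -> ((6+5)+((((y+7)*z)+((7+a)+(0+z)))+y))
Step 2: at L: (6+5) -> 11; overall: ((6+5)+((((y+7)*z)+((7+a)+(0+z)))+y)) -> (11+((((y+7)*z)+((7+a)+(0+z)))+y))
Step 3: at RLRR: (0+z) -> z; overall: (11+((((y+7)*z)+((7+a)+(0+z)))+y)) -> (11+((((y+7)*z)+((7+a)+z))+y))
Fixed point: (11+((((y+7)*z)+((7+a)+z))+y))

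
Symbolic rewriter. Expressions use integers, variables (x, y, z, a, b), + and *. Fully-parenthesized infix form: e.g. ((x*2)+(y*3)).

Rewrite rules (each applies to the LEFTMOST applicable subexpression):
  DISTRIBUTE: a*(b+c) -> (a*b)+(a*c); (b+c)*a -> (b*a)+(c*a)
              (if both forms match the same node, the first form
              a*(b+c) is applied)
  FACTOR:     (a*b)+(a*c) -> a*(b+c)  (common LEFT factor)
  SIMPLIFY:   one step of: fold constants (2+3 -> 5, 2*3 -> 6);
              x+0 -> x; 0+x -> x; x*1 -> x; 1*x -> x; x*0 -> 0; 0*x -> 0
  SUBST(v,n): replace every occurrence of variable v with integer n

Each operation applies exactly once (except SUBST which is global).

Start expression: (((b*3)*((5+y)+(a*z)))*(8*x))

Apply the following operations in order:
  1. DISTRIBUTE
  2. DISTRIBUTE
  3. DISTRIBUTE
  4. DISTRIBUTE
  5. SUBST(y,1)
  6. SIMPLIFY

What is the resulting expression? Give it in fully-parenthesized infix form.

Answer: (((((b*3)*5)*(8*x))+((b*3)*(8*x)))+(((b*3)*(a*z))*(8*x)))

Derivation:
Start: (((b*3)*((5+y)+(a*z)))*(8*x))
Apply DISTRIBUTE at L (target: ((b*3)*((5+y)+(a*z)))): (((b*3)*((5+y)+(a*z)))*(8*x)) -> ((((b*3)*(5+y))+((b*3)*(a*z)))*(8*x))
Apply DISTRIBUTE at root (target: ((((b*3)*(5+y))+((b*3)*(a*z)))*(8*x))): ((((b*3)*(5+y))+((b*3)*(a*z)))*(8*x)) -> ((((b*3)*(5+y))*(8*x))+(((b*3)*(a*z))*(8*x)))
Apply DISTRIBUTE at LL (target: ((b*3)*(5+y))): ((((b*3)*(5+y))*(8*x))+(((b*3)*(a*z))*(8*x))) -> (((((b*3)*5)+((b*3)*y))*(8*x))+(((b*3)*(a*z))*(8*x)))
Apply DISTRIBUTE at L (target: ((((b*3)*5)+((b*3)*y))*(8*x))): (((((b*3)*5)+((b*3)*y))*(8*x))+(((b*3)*(a*z))*(8*x))) -> (((((b*3)*5)*(8*x))+(((b*3)*y)*(8*x)))+(((b*3)*(a*z))*(8*x)))
Apply SUBST(y,1): (((((b*3)*5)*(8*x))+(((b*3)*y)*(8*x)))+(((b*3)*(a*z))*(8*x))) -> (((((b*3)*5)*(8*x))+(((b*3)*1)*(8*x)))+(((b*3)*(a*z))*(8*x)))
Apply SIMPLIFY at LRL (target: ((b*3)*1)): (((((b*3)*5)*(8*x))+(((b*3)*1)*(8*x)))+(((b*3)*(a*z))*(8*x))) -> (((((b*3)*5)*(8*x))+((b*3)*(8*x)))+(((b*3)*(a*z))*(8*x)))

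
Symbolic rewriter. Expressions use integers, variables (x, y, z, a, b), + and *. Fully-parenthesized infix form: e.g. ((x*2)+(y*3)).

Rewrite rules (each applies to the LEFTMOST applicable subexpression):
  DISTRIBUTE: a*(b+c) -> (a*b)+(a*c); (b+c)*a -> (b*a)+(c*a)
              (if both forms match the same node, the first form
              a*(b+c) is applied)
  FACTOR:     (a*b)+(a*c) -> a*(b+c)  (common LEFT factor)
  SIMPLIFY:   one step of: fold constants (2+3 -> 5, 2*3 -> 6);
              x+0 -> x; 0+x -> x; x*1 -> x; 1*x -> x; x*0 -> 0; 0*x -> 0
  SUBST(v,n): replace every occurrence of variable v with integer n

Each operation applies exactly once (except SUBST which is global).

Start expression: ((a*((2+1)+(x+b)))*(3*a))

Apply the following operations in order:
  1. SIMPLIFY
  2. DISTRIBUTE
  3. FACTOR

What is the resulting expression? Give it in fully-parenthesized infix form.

Answer: ((a*(3+(x+b)))*(3*a))

Derivation:
Start: ((a*((2+1)+(x+b)))*(3*a))
Apply SIMPLIFY at LRL (target: (2+1)): ((a*((2+1)+(x+b)))*(3*a)) -> ((a*(3+(x+b)))*(3*a))
Apply DISTRIBUTE at L (target: (a*(3+(x+b)))): ((a*(3+(x+b)))*(3*a)) -> (((a*3)+(a*(x+b)))*(3*a))
Apply FACTOR at L (target: ((a*3)+(a*(x+b)))): (((a*3)+(a*(x+b)))*(3*a)) -> ((a*(3+(x+b)))*(3*a))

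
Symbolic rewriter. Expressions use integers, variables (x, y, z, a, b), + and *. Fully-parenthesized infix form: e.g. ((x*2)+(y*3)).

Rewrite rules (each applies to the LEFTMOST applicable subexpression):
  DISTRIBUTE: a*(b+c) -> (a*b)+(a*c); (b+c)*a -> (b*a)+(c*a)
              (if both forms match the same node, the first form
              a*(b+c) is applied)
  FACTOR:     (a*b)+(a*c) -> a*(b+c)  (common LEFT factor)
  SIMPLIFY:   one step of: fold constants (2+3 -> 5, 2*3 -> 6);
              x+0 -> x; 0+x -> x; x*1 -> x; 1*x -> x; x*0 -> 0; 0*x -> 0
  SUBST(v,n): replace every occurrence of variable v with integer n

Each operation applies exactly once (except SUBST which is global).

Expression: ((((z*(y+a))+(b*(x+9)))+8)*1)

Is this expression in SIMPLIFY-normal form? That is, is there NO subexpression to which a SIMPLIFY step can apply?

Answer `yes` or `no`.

Answer: no

Derivation:
Expression: ((((z*(y+a))+(b*(x+9)))+8)*1)
Scanning for simplifiable subexpressions (pre-order)...
  at root: ((((z*(y+a))+(b*(x+9)))+8)*1) (SIMPLIFIABLE)
  at L: (((z*(y+a))+(b*(x+9)))+8) (not simplifiable)
  at LL: ((z*(y+a))+(b*(x+9))) (not simplifiable)
  at LLL: (z*(y+a)) (not simplifiable)
  at LLLR: (y+a) (not simplifiable)
  at LLR: (b*(x+9)) (not simplifiable)
  at LLRR: (x+9) (not simplifiable)
Found simplifiable subexpr at path root: ((((z*(y+a))+(b*(x+9)))+8)*1)
One SIMPLIFY step would give: (((z*(y+a))+(b*(x+9)))+8)
-> NOT in normal form.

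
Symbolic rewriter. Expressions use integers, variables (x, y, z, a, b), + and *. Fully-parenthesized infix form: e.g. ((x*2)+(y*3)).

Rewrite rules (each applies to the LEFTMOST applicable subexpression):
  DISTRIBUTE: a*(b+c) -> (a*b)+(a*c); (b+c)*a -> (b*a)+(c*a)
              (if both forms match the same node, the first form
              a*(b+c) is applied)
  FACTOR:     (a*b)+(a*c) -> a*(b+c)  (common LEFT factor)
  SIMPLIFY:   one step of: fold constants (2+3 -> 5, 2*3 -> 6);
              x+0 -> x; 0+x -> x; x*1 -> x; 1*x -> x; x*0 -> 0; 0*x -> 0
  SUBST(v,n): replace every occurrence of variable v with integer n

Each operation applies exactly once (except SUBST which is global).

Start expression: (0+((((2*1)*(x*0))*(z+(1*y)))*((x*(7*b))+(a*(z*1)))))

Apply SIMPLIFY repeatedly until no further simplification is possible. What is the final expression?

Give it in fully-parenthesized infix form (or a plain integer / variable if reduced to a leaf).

Start: (0+((((2*1)*(x*0))*(z+(1*y)))*((x*(7*b))+(a*(z*1)))))
Step 1: at root: (0+((((2*1)*(x*0))*(z+(1*y)))*((x*(7*b))+(a*(z*1))))) -> ((((2*1)*(x*0))*(z+(1*y)))*((x*(7*b))+(a*(z*1)))); overall: (0+((((2*1)*(x*0))*(z+(1*y)))*((x*(7*b))+(a*(z*1))))) -> ((((2*1)*(x*0))*(z+(1*y)))*((x*(7*b))+(a*(z*1))))
Step 2: at LLL: (2*1) -> 2; overall: ((((2*1)*(x*0))*(z+(1*y)))*((x*(7*b))+(a*(z*1)))) -> (((2*(x*0))*(z+(1*y)))*((x*(7*b))+(a*(z*1))))
Step 3: at LLR: (x*0) -> 0; overall: (((2*(x*0))*(z+(1*y)))*((x*(7*b))+(a*(z*1)))) -> (((2*0)*(z+(1*y)))*((x*(7*b))+(a*(z*1))))
Step 4: at LL: (2*0) -> 0; overall: (((2*0)*(z+(1*y)))*((x*(7*b))+(a*(z*1)))) -> ((0*(z+(1*y)))*((x*(7*b))+(a*(z*1))))
Step 5: at L: (0*(z+(1*y))) -> 0; overall: ((0*(z+(1*y)))*((x*(7*b))+(a*(z*1)))) -> (0*((x*(7*b))+(a*(z*1))))
Step 6: at root: (0*((x*(7*b))+(a*(z*1)))) -> 0; overall: (0*((x*(7*b))+(a*(z*1)))) -> 0
Fixed point: 0

Answer: 0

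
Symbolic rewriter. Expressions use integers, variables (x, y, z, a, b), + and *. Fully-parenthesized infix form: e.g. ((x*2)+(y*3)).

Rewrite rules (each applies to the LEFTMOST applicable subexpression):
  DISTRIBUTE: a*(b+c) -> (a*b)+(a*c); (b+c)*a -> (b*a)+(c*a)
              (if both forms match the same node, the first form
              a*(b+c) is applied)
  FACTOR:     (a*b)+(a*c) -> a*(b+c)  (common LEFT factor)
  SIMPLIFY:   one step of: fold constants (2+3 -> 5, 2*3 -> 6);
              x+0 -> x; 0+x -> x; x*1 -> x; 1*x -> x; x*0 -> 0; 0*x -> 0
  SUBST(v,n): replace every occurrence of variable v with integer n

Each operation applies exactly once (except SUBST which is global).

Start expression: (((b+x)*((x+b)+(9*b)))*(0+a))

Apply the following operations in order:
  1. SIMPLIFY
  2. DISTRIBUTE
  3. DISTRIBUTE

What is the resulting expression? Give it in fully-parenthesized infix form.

Start: (((b+x)*((x+b)+(9*b)))*(0+a))
Apply SIMPLIFY at R (target: (0+a)): (((b+x)*((x+b)+(9*b)))*(0+a)) -> (((b+x)*((x+b)+(9*b)))*a)
Apply DISTRIBUTE at L (target: ((b+x)*((x+b)+(9*b)))): (((b+x)*((x+b)+(9*b)))*a) -> ((((b+x)*(x+b))+((b+x)*(9*b)))*a)
Apply DISTRIBUTE at root (target: ((((b+x)*(x+b))+((b+x)*(9*b)))*a)): ((((b+x)*(x+b))+((b+x)*(9*b)))*a) -> ((((b+x)*(x+b))*a)+(((b+x)*(9*b))*a))

Answer: ((((b+x)*(x+b))*a)+(((b+x)*(9*b))*a))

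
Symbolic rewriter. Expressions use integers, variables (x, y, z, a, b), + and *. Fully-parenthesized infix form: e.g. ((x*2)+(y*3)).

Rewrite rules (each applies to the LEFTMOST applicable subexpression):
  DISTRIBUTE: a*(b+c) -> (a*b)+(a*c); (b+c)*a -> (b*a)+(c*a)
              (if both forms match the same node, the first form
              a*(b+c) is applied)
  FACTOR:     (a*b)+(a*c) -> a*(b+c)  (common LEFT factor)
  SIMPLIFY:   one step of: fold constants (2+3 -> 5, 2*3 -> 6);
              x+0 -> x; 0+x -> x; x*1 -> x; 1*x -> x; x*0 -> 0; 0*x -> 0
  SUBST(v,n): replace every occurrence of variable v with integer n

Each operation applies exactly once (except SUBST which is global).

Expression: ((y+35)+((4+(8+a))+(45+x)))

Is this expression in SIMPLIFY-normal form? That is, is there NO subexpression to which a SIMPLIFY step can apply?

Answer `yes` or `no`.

Answer: yes

Derivation:
Expression: ((y+35)+((4+(8+a))+(45+x)))
Scanning for simplifiable subexpressions (pre-order)...
  at root: ((y+35)+((4+(8+a))+(45+x))) (not simplifiable)
  at L: (y+35) (not simplifiable)
  at R: ((4+(8+a))+(45+x)) (not simplifiable)
  at RL: (4+(8+a)) (not simplifiable)
  at RLR: (8+a) (not simplifiable)
  at RR: (45+x) (not simplifiable)
Result: no simplifiable subexpression found -> normal form.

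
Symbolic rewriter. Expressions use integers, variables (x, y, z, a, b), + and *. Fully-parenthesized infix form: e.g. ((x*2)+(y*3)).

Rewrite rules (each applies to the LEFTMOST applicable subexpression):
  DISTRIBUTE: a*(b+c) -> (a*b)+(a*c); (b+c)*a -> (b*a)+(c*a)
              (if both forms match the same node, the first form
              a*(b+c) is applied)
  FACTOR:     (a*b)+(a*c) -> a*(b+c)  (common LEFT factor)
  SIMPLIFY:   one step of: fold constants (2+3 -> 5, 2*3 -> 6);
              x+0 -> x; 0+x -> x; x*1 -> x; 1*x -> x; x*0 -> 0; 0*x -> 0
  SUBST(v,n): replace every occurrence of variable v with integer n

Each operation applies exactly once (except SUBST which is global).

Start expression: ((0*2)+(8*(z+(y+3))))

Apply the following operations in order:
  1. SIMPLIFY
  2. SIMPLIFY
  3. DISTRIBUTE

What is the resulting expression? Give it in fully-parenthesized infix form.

Answer: ((8*z)+(8*(y+3)))

Derivation:
Start: ((0*2)+(8*(z+(y+3))))
Apply SIMPLIFY at L (target: (0*2)): ((0*2)+(8*(z+(y+3)))) -> (0+(8*(z+(y+3))))
Apply SIMPLIFY at root (target: (0+(8*(z+(y+3))))): (0+(8*(z+(y+3)))) -> (8*(z+(y+3)))
Apply DISTRIBUTE at root (target: (8*(z+(y+3)))): (8*(z+(y+3))) -> ((8*z)+(8*(y+3)))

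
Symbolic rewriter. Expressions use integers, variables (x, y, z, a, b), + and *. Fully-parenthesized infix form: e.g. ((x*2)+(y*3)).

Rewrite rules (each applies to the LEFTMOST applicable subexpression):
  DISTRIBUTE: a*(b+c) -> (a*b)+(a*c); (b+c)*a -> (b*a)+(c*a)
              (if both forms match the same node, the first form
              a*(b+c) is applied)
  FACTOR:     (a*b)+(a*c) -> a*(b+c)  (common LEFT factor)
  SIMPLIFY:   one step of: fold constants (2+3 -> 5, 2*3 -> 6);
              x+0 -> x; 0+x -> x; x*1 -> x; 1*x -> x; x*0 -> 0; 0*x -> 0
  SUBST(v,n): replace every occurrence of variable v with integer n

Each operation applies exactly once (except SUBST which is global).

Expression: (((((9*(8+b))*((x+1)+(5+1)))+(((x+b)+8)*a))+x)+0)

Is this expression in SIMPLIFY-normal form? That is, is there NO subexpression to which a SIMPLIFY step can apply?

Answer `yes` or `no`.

Expression: (((((9*(8+b))*((x+1)+(5+1)))+(((x+b)+8)*a))+x)+0)
Scanning for simplifiable subexpressions (pre-order)...
  at root: (((((9*(8+b))*((x+1)+(5+1)))+(((x+b)+8)*a))+x)+0) (SIMPLIFIABLE)
  at L: ((((9*(8+b))*((x+1)+(5+1)))+(((x+b)+8)*a))+x) (not simplifiable)
  at LL: (((9*(8+b))*((x+1)+(5+1)))+(((x+b)+8)*a)) (not simplifiable)
  at LLL: ((9*(8+b))*((x+1)+(5+1))) (not simplifiable)
  at LLLL: (9*(8+b)) (not simplifiable)
  at LLLLR: (8+b) (not simplifiable)
  at LLLR: ((x+1)+(5+1)) (not simplifiable)
  at LLLRL: (x+1) (not simplifiable)
  at LLLRR: (5+1) (SIMPLIFIABLE)
  at LLR: (((x+b)+8)*a) (not simplifiable)
  at LLRL: ((x+b)+8) (not simplifiable)
  at LLRLL: (x+b) (not simplifiable)
Found simplifiable subexpr at path root: (((((9*(8+b))*((x+1)+(5+1)))+(((x+b)+8)*a))+x)+0)
One SIMPLIFY step would give: ((((9*(8+b))*((x+1)+(5+1)))+(((x+b)+8)*a))+x)
-> NOT in normal form.

Answer: no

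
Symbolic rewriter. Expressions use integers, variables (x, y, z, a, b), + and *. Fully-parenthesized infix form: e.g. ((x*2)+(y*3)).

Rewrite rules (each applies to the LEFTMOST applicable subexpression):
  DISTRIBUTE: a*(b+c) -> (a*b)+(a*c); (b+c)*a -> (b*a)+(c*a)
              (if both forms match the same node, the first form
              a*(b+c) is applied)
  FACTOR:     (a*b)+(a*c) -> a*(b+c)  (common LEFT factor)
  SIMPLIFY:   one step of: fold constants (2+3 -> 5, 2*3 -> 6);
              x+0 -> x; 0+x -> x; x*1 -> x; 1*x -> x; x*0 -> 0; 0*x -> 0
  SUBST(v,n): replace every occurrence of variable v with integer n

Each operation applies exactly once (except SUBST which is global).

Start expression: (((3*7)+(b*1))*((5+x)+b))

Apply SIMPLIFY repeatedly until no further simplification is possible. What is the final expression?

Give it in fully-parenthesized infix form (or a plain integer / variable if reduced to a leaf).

Start: (((3*7)+(b*1))*((5+x)+b))
Step 1: at LL: (3*7) -> 21; overall: (((3*7)+(b*1))*((5+x)+b)) -> ((21+(b*1))*((5+x)+b))
Step 2: at LR: (b*1) -> b; overall: ((21+(b*1))*((5+x)+b)) -> ((21+b)*((5+x)+b))
Fixed point: ((21+b)*((5+x)+b))

Answer: ((21+b)*((5+x)+b))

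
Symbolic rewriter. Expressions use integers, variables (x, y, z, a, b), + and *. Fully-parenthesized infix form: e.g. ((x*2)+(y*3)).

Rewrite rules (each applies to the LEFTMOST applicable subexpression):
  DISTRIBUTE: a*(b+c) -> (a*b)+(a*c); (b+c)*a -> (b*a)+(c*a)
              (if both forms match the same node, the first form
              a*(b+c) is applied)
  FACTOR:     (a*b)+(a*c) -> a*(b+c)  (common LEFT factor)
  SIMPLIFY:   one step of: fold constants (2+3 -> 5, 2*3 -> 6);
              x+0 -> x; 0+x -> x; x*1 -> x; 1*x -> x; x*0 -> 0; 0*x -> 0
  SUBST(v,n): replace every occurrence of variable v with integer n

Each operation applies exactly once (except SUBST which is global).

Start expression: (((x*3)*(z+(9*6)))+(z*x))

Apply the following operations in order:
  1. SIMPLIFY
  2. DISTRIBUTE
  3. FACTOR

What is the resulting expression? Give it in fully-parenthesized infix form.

Answer: (((x*3)*(z+54))+(z*x))

Derivation:
Start: (((x*3)*(z+(9*6)))+(z*x))
Apply SIMPLIFY at LRR (target: (9*6)): (((x*3)*(z+(9*6)))+(z*x)) -> (((x*3)*(z+54))+(z*x))
Apply DISTRIBUTE at L (target: ((x*3)*(z+54))): (((x*3)*(z+54))+(z*x)) -> ((((x*3)*z)+((x*3)*54))+(z*x))
Apply FACTOR at L (target: (((x*3)*z)+((x*3)*54))): ((((x*3)*z)+((x*3)*54))+(z*x)) -> (((x*3)*(z+54))+(z*x))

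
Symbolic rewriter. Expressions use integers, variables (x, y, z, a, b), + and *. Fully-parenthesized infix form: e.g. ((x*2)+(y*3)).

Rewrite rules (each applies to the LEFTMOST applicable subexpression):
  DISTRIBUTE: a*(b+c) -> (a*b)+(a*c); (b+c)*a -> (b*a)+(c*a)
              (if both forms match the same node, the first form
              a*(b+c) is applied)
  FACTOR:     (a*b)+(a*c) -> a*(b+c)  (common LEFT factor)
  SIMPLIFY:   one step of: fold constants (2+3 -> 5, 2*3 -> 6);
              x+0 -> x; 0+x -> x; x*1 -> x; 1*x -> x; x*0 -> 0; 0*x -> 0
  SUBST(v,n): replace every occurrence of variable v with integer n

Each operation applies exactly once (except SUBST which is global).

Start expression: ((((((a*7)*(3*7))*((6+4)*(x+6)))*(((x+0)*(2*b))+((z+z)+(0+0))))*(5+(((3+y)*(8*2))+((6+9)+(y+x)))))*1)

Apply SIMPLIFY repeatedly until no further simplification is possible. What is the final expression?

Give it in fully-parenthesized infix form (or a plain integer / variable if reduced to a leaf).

Start: ((((((a*7)*(3*7))*((6+4)*(x+6)))*(((x+0)*(2*b))+((z+z)+(0+0))))*(5+(((3+y)*(8*2))+((6+9)+(y+x)))))*1)
Step 1: at root: ((((((a*7)*(3*7))*((6+4)*(x+6)))*(((x+0)*(2*b))+((z+z)+(0+0))))*(5+(((3+y)*(8*2))+((6+9)+(y+x)))))*1) -> (((((a*7)*(3*7))*((6+4)*(x+6)))*(((x+0)*(2*b))+((z+z)+(0+0))))*(5+(((3+y)*(8*2))+((6+9)+(y+x))))); overall: ((((((a*7)*(3*7))*((6+4)*(x+6)))*(((x+0)*(2*b))+((z+z)+(0+0))))*(5+(((3+y)*(8*2))+((6+9)+(y+x)))))*1) -> (((((a*7)*(3*7))*((6+4)*(x+6)))*(((x+0)*(2*b))+((z+z)+(0+0))))*(5+(((3+y)*(8*2))+((6+9)+(y+x)))))
Step 2: at LLLR: (3*7) -> 21; overall: (((((a*7)*(3*7))*((6+4)*(x+6)))*(((x+0)*(2*b))+((z+z)+(0+0))))*(5+(((3+y)*(8*2))+((6+9)+(y+x))))) -> (((((a*7)*21)*((6+4)*(x+6)))*(((x+0)*(2*b))+((z+z)+(0+0))))*(5+(((3+y)*(8*2))+((6+9)+(y+x)))))
Step 3: at LLRL: (6+4) -> 10; overall: (((((a*7)*21)*((6+4)*(x+6)))*(((x+0)*(2*b))+((z+z)+(0+0))))*(5+(((3+y)*(8*2))+((6+9)+(y+x))))) -> (((((a*7)*21)*(10*(x+6)))*(((x+0)*(2*b))+((z+z)+(0+0))))*(5+(((3+y)*(8*2))+((6+9)+(y+x)))))
Step 4: at LRLL: (x+0) -> x; overall: (((((a*7)*21)*(10*(x+6)))*(((x+0)*(2*b))+((z+z)+(0+0))))*(5+(((3+y)*(8*2))+((6+9)+(y+x))))) -> (((((a*7)*21)*(10*(x+6)))*((x*(2*b))+((z+z)+(0+0))))*(5+(((3+y)*(8*2))+((6+9)+(y+x)))))
Step 5: at LRRR: (0+0) -> 0; overall: (((((a*7)*21)*(10*(x+6)))*((x*(2*b))+((z+z)+(0+0))))*(5+(((3+y)*(8*2))+((6+9)+(y+x))))) -> (((((a*7)*21)*(10*(x+6)))*((x*(2*b))+((z+z)+0)))*(5+(((3+y)*(8*2))+((6+9)+(y+x)))))
Step 6: at LRR: ((z+z)+0) -> (z+z); overall: (((((a*7)*21)*(10*(x+6)))*((x*(2*b))+((z+z)+0)))*(5+(((3+y)*(8*2))+((6+9)+(y+x))))) -> (((((a*7)*21)*(10*(x+6)))*((x*(2*b))+(z+z)))*(5+(((3+y)*(8*2))+((6+9)+(y+x)))))
Step 7: at RRLR: (8*2) -> 16; overall: (((((a*7)*21)*(10*(x+6)))*((x*(2*b))+(z+z)))*(5+(((3+y)*(8*2))+((6+9)+(y+x))))) -> (((((a*7)*21)*(10*(x+6)))*((x*(2*b))+(z+z)))*(5+(((3+y)*16)+((6+9)+(y+x)))))
Step 8: at RRRL: (6+9) -> 15; overall: (((((a*7)*21)*(10*(x+6)))*((x*(2*b))+(z+z)))*(5+(((3+y)*16)+((6+9)+(y+x))))) -> (((((a*7)*21)*(10*(x+6)))*((x*(2*b))+(z+z)))*(5+(((3+y)*16)+(15+(y+x)))))
Fixed point: (((((a*7)*21)*(10*(x+6)))*((x*(2*b))+(z+z)))*(5+(((3+y)*16)+(15+(y+x)))))

Answer: (((((a*7)*21)*(10*(x+6)))*((x*(2*b))+(z+z)))*(5+(((3+y)*16)+(15+(y+x)))))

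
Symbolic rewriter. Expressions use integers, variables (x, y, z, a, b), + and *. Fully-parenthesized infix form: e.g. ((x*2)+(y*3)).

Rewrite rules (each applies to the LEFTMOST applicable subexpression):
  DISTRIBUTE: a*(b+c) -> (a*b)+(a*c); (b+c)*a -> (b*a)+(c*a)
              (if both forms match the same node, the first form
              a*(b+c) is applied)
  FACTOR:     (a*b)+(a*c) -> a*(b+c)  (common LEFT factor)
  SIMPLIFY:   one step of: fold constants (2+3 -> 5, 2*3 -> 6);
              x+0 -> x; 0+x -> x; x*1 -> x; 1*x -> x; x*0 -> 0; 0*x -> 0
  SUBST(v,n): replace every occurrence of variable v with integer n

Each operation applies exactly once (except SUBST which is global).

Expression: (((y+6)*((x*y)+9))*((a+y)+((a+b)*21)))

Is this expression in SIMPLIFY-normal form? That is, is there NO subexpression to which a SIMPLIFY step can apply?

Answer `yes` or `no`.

Answer: yes

Derivation:
Expression: (((y+6)*((x*y)+9))*((a+y)+((a+b)*21)))
Scanning for simplifiable subexpressions (pre-order)...
  at root: (((y+6)*((x*y)+9))*((a+y)+((a+b)*21))) (not simplifiable)
  at L: ((y+6)*((x*y)+9)) (not simplifiable)
  at LL: (y+6) (not simplifiable)
  at LR: ((x*y)+9) (not simplifiable)
  at LRL: (x*y) (not simplifiable)
  at R: ((a+y)+((a+b)*21)) (not simplifiable)
  at RL: (a+y) (not simplifiable)
  at RR: ((a+b)*21) (not simplifiable)
  at RRL: (a+b) (not simplifiable)
Result: no simplifiable subexpression found -> normal form.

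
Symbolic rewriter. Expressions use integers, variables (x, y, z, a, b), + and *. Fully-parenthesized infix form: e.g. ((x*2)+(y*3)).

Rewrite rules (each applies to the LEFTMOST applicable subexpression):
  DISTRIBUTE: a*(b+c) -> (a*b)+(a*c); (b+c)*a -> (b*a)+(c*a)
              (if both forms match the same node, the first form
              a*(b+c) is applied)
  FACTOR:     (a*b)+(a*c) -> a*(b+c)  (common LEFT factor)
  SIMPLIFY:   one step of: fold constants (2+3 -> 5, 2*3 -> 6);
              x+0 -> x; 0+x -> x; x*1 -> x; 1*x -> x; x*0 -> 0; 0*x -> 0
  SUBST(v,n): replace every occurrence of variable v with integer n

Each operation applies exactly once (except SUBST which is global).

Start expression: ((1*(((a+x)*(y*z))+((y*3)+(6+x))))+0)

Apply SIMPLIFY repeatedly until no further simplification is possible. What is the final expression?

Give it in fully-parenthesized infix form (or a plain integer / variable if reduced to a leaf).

Start: ((1*(((a+x)*(y*z))+((y*3)+(6+x))))+0)
Step 1: at root: ((1*(((a+x)*(y*z))+((y*3)+(6+x))))+0) -> (1*(((a+x)*(y*z))+((y*3)+(6+x)))); overall: ((1*(((a+x)*(y*z))+((y*3)+(6+x))))+0) -> (1*(((a+x)*(y*z))+((y*3)+(6+x))))
Step 2: at root: (1*(((a+x)*(y*z))+((y*3)+(6+x)))) -> (((a+x)*(y*z))+((y*3)+(6+x))); overall: (1*(((a+x)*(y*z))+((y*3)+(6+x)))) -> (((a+x)*(y*z))+((y*3)+(6+x)))
Fixed point: (((a+x)*(y*z))+((y*3)+(6+x)))

Answer: (((a+x)*(y*z))+((y*3)+(6+x)))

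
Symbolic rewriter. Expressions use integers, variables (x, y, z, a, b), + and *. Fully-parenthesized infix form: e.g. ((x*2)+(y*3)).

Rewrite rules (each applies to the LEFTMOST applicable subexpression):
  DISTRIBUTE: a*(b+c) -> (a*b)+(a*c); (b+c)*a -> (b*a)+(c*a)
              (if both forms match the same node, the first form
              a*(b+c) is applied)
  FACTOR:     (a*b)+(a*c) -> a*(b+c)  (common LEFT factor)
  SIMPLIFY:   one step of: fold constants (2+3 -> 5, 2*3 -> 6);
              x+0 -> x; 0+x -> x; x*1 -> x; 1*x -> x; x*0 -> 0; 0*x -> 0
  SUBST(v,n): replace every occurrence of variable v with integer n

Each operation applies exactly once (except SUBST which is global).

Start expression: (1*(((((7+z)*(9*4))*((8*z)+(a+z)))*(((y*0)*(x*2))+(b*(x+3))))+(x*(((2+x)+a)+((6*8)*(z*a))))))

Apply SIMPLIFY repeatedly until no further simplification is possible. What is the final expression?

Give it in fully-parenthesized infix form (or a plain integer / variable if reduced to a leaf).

Answer: (((((7+z)*36)*((8*z)+(a+z)))*(b*(x+3)))+(x*(((2+x)+a)+(48*(z*a)))))

Derivation:
Start: (1*(((((7+z)*(9*4))*((8*z)+(a+z)))*(((y*0)*(x*2))+(b*(x+3))))+(x*(((2+x)+a)+((6*8)*(z*a))))))
Step 1: at root: (1*(((((7+z)*(9*4))*((8*z)+(a+z)))*(((y*0)*(x*2))+(b*(x+3))))+(x*(((2+x)+a)+((6*8)*(z*a)))))) -> (((((7+z)*(9*4))*((8*z)+(a+z)))*(((y*0)*(x*2))+(b*(x+3))))+(x*(((2+x)+a)+((6*8)*(z*a))))); overall: (1*(((((7+z)*(9*4))*((8*z)+(a+z)))*(((y*0)*(x*2))+(b*(x+3))))+(x*(((2+x)+a)+((6*8)*(z*a)))))) -> (((((7+z)*(9*4))*((8*z)+(a+z)))*(((y*0)*(x*2))+(b*(x+3))))+(x*(((2+x)+a)+((6*8)*(z*a)))))
Step 2: at LLLR: (9*4) -> 36; overall: (((((7+z)*(9*4))*((8*z)+(a+z)))*(((y*0)*(x*2))+(b*(x+3))))+(x*(((2+x)+a)+((6*8)*(z*a))))) -> (((((7+z)*36)*((8*z)+(a+z)))*(((y*0)*(x*2))+(b*(x+3))))+(x*(((2+x)+a)+((6*8)*(z*a)))))
Step 3: at LRLL: (y*0) -> 0; overall: (((((7+z)*36)*((8*z)+(a+z)))*(((y*0)*(x*2))+(b*(x+3))))+(x*(((2+x)+a)+((6*8)*(z*a))))) -> (((((7+z)*36)*((8*z)+(a+z)))*((0*(x*2))+(b*(x+3))))+(x*(((2+x)+a)+((6*8)*(z*a)))))
Step 4: at LRL: (0*(x*2)) -> 0; overall: (((((7+z)*36)*((8*z)+(a+z)))*((0*(x*2))+(b*(x+3))))+(x*(((2+x)+a)+((6*8)*(z*a))))) -> (((((7+z)*36)*((8*z)+(a+z)))*(0+(b*(x+3))))+(x*(((2+x)+a)+((6*8)*(z*a)))))
Step 5: at LR: (0+(b*(x+3))) -> (b*(x+3)); overall: (((((7+z)*36)*((8*z)+(a+z)))*(0+(b*(x+3))))+(x*(((2+x)+a)+((6*8)*(z*a))))) -> (((((7+z)*36)*((8*z)+(a+z)))*(b*(x+3)))+(x*(((2+x)+a)+((6*8)*(z*a)))))
Step 6: at RRRL: (6*8) -> 48; overall: (((((7+z)*36)*((8*z)+(a+z)))*(b*(x+3)))+(x*(((2+x)+a)+((6*8)*(z*a))))) -> (((((7+z)*36)*((8*z)+(a+z)))*(b*(x+3)))+(x*(((2+x)+a)+(48*(z*a)))))
Fixed point: (((((7+z)*36)*((8*z)+(a+z)))*(b*(x+3)))+(x*(((2+x)+a)+(48*(z*a)))))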